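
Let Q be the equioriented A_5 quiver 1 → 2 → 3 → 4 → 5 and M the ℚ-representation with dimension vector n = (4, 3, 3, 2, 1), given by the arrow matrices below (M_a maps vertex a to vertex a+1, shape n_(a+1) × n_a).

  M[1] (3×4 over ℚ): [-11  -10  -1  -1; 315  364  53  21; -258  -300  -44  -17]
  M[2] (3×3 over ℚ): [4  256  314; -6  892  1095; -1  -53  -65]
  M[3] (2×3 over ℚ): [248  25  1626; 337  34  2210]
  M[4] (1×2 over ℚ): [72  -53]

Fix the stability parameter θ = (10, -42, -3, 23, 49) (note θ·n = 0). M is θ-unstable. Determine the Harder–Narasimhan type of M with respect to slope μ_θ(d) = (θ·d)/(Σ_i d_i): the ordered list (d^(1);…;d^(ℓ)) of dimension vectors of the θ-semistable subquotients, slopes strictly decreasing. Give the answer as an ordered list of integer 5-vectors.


Via rank(M_{q-1}∘⋯∘M_p): M ≅ I[1,1], I[1,2], I[1,4], I[1,5], I[3,3].
μ_θ-semistable layers: μ^(1)=49; μ^(2)=23; μ^(3)=10; μ^(4)=-3; μ^(5)=-16

((0, 0, 0, 0, 1); (0, 0, 0, 2, 0); (1, 0, 0, 0, 0); (0, 0, 3, 0, 0); (3, 3, 0, 0, 0))


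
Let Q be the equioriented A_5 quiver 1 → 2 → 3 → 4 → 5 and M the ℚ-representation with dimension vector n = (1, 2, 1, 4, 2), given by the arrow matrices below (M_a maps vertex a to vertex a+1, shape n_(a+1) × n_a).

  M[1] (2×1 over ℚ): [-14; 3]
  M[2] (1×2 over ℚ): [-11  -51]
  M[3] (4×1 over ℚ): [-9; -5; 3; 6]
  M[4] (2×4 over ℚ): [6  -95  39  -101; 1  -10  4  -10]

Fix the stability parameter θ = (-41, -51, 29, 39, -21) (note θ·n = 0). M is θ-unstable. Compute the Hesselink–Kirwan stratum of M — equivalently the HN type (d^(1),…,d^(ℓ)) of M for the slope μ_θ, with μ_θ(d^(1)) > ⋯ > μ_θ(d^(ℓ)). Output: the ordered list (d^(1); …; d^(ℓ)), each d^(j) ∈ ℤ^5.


Interval decomposition of M: I[1,5], I[2,2], I[4,4]^2, I[4,5].
HN type (ℓ=5): μ^(1)=39; μ^(2)=47/3; μ^(3)=9; μ^(4)=-46; μ^(5)=-51

((0, 0, 0, 2, 0); (0, 0, 1, 1, 1); (0, 0, 0, 1, 1); (1, 1, 0, 0, 0); (0, 1, 0, 0, 0))


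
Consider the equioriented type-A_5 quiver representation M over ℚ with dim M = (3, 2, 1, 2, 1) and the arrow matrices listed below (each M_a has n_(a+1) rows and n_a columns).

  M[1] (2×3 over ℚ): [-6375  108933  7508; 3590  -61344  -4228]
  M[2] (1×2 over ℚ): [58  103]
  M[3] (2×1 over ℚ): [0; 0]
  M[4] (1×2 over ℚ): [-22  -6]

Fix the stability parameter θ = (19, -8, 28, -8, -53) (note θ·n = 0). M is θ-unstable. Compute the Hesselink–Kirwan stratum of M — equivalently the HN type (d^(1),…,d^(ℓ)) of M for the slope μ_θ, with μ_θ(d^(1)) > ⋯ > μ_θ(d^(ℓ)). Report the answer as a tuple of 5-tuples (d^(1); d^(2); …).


Interval decomposition of M: I[1,1], I[1,2], I[1,3], I[4,4], I[4,5].
HN type (ℓ=5): μ^(1)=28; μ^(2)=19; μ^(3)=11/2; μ^(4)=-8; μ^(5)=-61/2

((0, 0, 1, 0, 0); (1, 0, 0, 0, 0); (2, 2, 0, 0, 0); (0, 0, 0, 1, 0); (0, 0, 0, 1, 1))


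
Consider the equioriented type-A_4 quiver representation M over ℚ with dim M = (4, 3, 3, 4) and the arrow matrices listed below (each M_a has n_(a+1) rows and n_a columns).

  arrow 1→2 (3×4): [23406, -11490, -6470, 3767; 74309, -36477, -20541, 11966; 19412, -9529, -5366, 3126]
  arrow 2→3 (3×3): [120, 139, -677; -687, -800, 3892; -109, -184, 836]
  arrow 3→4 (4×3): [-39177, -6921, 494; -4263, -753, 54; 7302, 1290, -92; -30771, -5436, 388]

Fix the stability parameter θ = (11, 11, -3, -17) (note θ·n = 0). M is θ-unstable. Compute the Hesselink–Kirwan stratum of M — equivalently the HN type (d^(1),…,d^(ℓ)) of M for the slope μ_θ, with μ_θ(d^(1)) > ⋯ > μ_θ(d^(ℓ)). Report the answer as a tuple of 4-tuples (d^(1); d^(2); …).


Interval decomposition of M: I[1,1], I[1,2], I[1,4]^2, I[3,3], I[4,4]^2.
HN type (ℓ=4): μ^(1)=11; μ^(2)=1/2; μ^(3)=-3; μ^(4)=-17

((2, 1, 0, 0); (2, 2, 2, 2); (0, 0, 1, 0); (0, 0, 0, 2))


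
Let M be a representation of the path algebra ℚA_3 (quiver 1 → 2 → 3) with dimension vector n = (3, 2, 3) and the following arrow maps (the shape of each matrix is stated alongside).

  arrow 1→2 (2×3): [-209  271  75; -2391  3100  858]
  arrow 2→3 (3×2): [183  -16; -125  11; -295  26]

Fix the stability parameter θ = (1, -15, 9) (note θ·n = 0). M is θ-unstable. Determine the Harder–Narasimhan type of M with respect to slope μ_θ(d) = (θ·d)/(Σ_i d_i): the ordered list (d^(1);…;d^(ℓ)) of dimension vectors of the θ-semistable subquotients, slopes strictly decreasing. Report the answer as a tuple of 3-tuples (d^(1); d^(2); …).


Barcode: M ≅ I[1,1], I[1,3]^2, I[3,3]. HN layers by μ_θ (3 steps, strictly decreasing):
  μ^(1)=9; μ^(2)=1; μ^(3)=-7

((0, 0, 3); (1, 0, 0); (2, 2, 0))


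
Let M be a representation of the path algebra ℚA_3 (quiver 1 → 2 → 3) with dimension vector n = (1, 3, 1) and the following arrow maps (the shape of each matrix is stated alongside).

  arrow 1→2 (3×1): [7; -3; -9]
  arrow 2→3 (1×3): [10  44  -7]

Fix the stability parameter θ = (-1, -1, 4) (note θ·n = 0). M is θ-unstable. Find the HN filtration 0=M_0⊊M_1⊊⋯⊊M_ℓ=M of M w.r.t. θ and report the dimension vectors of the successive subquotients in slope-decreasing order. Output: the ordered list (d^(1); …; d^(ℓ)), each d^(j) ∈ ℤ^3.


Barcode: M ≅ I[1,3], I[2,2]^2. HN layers by μ_θ (2 steps, strictly decreasing):
  μ^(1)=4; μ^(2)=-1

((0, 0, 1); (1, 3, 0))


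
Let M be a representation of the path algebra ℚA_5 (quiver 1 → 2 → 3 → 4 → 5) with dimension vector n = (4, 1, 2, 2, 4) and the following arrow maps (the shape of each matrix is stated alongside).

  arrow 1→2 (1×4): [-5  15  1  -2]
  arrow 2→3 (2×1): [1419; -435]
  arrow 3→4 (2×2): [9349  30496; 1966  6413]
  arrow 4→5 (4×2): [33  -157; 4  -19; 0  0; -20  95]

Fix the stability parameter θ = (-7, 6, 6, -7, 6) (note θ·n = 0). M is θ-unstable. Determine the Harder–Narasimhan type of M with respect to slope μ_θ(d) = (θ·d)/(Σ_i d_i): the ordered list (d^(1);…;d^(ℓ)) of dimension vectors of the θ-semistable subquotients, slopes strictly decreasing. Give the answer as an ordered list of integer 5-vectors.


Interval decomposition of M: I[1,1]^3, I[1,5], I[3,5], I[5,5]^2.
HN type (ℓ=4): μ^(1)=6; μ^(2)=5/3; μ^(3)=-1/2; μ^(4)=-7

((0, 0, 0, 0, 4); (0, 1, 1, 1, 0); (0, 0, 1, 1, 0); (4, 0, 0, 0, 0))


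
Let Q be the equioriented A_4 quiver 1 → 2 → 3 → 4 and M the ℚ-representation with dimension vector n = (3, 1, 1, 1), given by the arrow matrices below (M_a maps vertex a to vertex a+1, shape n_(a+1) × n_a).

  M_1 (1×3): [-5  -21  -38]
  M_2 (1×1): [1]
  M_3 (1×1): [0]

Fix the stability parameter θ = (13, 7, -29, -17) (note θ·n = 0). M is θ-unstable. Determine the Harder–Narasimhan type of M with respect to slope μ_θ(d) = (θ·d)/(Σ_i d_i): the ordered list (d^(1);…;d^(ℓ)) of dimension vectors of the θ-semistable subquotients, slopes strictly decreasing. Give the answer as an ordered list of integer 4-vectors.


Barcode: M ≅ I[1,1]^2, I[1,3], I[4,4]. HN layers by μ_θ (3 steps, strictly decreasing):
  μ^(1)=13; μ^(2)=-3; μ^(3)=-17

((2, 0, 0, 0); (1, 1, 1, 0); (0, 0, 0, 1))


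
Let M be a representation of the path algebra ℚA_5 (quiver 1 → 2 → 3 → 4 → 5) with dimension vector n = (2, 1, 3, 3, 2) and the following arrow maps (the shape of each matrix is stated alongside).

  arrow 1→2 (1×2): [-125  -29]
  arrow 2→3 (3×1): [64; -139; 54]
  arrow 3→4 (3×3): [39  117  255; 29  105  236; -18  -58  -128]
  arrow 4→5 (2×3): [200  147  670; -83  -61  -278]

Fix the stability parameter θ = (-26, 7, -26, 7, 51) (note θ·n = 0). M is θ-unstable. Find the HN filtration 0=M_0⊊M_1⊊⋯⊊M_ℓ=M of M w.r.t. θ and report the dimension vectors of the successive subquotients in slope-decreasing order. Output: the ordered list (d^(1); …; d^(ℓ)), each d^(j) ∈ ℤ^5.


Via rank(M_{q-1}∘⋯∘M_p): M ≅ I[1,1], I[1,5], I[3,3], I[3,5], I[4,4].
μ_θ-semistable layers: μ^(1)=51; μ^(2)=7; μ^(3)=-19/2; μ^(4)=-26

((0, 0, 0, 0, 2); (0, 0, 0, 3, 0); (0, 1, 1, 0, 0); (2, 0, 2, 0, 0))


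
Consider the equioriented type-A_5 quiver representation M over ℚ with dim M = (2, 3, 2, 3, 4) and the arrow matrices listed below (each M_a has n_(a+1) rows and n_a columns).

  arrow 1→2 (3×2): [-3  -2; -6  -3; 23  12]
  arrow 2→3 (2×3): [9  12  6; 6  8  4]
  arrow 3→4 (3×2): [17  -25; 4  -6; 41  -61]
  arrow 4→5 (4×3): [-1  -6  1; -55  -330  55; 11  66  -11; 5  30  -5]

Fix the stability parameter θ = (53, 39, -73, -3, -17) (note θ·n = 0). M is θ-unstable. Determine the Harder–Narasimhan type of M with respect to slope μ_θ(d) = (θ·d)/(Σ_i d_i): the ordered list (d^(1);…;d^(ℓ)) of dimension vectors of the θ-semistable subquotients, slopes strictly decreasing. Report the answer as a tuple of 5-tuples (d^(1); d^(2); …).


Via rank(M_{q-1}∘⋯∘M_p): M ≅ I[1,2], I[1,4], I[2,2], I[3,4], I[4,5], I[5,5]^3.
μ_θ-semistable layers: μ^(1)=46; μ^(2)=39; μ^(3)=4; μ^(4)=-3; μ^(5)=-10; μ^(6)=-17; μ^(7)=-73

((1, 1, 0, 0, 0); (0, 1, 0, 0, 0); (1, 1, 1, 1, 0); (0, 0, 0, 1, 0); (0, 0, 0, 1, 1); (0, 0, 0, 0, 3); (0, 0, 1, 0, 0))


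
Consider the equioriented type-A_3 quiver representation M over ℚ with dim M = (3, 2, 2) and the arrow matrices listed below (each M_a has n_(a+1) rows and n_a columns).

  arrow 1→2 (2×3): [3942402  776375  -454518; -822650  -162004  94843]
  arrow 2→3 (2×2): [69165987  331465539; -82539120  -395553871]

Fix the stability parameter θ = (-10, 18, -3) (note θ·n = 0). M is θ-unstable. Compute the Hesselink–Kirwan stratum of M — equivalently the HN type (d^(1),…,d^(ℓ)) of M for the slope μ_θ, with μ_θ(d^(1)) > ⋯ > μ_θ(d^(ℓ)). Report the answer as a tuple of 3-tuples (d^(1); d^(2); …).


Barcode: M ≅ I[1,1], I[1,3]^2. HN layers by μ_θ (2 steps, strictly decreasing):
  μ^(1)=15/2; μ^(2)=-10

((0, 2, 2); (3, 0, 0))


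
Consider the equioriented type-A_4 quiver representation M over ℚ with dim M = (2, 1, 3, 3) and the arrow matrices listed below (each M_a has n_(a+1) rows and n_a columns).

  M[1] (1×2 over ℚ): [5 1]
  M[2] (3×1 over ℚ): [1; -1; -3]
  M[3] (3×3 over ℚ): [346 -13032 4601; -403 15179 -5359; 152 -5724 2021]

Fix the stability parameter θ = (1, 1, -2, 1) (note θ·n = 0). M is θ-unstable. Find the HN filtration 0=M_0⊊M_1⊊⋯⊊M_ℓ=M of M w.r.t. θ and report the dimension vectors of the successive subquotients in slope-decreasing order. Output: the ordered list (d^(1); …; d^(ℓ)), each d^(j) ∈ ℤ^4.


Via rank(M_{q-1}∘⋯∘M_p): M ≅ I[1,1], I[1,4], I[3,4]^2.
μ_θ-semistable layers: μ^(1)=1; μ^(2)=0; μ^(3)=-2

((1, 0, 0, 3); (1, 1, 1, 0); (0, 0, 2, 0))


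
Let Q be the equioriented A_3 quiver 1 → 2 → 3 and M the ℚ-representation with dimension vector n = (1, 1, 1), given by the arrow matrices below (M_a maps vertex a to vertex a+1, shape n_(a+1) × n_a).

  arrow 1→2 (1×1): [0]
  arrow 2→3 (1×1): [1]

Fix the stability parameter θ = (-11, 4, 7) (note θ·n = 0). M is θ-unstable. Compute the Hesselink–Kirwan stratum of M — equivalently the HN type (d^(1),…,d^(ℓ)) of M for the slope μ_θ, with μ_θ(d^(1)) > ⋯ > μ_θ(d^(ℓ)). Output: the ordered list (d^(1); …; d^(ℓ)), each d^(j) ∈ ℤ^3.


Interval decomposition of M: I[1,1], I[2,3].
HN type (ℓ=3): μ^(1)=7; μ^(2)=4; μ^(3)=-11

((0, 0, 1); (0, 1, 0); (1, 0, 0))


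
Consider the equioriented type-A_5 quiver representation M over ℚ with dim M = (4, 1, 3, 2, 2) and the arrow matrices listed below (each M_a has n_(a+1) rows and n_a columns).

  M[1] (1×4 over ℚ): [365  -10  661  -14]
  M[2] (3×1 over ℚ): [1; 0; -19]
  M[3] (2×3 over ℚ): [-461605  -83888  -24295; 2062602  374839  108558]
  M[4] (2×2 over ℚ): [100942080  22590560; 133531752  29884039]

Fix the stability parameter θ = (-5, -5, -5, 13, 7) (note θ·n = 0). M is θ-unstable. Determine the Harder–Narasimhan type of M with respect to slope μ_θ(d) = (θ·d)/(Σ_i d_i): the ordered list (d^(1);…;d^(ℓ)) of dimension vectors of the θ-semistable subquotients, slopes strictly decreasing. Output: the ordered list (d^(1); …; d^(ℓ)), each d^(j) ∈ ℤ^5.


Barcode: M ≅ I[1,1]^3, I[1,3], I[3,4], I[3,5], I[5,5]. HN layers by μ_θ (4 steps, strictly decreasing):
  μ^(1)=13; μ^(2)=10; μ^(3)=7; μ^(4)=-5

((0, 0, 0, 1, 0); (0, 0, 0, 1, 1); (0, 0, 0, 0, 1); (4, 1, 3, 0, 0))


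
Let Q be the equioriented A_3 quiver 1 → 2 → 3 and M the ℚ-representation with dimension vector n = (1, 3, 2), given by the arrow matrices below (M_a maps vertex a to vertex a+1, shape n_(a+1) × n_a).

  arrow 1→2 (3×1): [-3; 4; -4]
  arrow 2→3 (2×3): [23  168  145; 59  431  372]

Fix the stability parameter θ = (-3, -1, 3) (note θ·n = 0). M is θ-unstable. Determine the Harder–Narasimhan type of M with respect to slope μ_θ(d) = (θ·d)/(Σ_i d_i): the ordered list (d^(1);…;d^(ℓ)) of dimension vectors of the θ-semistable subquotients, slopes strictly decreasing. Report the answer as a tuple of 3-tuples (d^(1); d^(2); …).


Interval decomposition of M: I[1,3], I[2,2], I[2,3].
HN type (ℓ=3): μ^(1)=3; μ^(2)=-1; μ^(3)=-3

((0, 0, 2); (0, 3, 0); (1, 0, 0))


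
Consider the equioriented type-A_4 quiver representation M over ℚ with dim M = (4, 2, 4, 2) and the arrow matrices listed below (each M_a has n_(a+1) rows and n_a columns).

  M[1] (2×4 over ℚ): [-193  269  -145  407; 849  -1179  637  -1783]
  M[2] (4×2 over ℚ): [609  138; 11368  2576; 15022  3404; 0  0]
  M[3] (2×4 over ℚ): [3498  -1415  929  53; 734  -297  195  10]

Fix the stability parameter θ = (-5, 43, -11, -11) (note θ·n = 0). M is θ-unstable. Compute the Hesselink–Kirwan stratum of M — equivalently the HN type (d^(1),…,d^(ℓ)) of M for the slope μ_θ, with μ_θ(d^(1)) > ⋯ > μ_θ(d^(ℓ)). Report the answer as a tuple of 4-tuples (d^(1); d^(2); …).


Barcode: M ≅ I[1,1]^2, I[1,2], I[1,3], I[3,3], I[3,4]^2. HN layers by μ_θ (4 steps, strictly decreasing):
  μ^(1)=43; μ^(2)=16; μ^(3)=-5; μ^(4)=-11

((0, 1, 0, 0); (0, 1, 1, 0); (4, 0, 0, 0); (0, 0, 3, 2))


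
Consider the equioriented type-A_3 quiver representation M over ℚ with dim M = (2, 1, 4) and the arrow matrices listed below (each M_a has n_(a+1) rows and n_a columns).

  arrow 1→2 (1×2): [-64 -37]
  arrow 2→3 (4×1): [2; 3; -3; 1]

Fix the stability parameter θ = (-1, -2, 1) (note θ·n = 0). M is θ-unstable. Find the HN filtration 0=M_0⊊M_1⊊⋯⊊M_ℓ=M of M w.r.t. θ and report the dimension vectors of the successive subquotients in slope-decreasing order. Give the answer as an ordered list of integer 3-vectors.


Barcode: M ≅ I[1,1], I[1,3], I[3,3]^3. HN layers by μ_θ (3 steps, strictly decreasing):
  μ^(1)=1; μ^(2)=-1; μ^(3)=-3/2

((0, 0, 4); (1, 0, 0); (1, 1, 0))


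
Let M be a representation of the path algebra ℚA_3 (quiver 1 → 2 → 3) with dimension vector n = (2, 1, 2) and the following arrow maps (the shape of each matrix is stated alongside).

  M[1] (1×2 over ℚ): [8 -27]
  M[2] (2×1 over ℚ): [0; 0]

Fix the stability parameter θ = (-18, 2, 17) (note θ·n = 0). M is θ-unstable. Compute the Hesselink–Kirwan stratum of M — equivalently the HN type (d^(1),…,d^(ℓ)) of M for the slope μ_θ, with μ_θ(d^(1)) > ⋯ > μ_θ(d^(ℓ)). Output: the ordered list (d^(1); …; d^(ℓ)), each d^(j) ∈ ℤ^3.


Barcode: M ≅ I[1,1], I[1,2], I[3,3]^2. HN layers by μ_θ (3 steps, strictly decreasing):
  μ^(1)=17; μ^(2)=2; μ^(3)=-18

((0, 0, 2); (0, 1, 0); (2, 0, 0))


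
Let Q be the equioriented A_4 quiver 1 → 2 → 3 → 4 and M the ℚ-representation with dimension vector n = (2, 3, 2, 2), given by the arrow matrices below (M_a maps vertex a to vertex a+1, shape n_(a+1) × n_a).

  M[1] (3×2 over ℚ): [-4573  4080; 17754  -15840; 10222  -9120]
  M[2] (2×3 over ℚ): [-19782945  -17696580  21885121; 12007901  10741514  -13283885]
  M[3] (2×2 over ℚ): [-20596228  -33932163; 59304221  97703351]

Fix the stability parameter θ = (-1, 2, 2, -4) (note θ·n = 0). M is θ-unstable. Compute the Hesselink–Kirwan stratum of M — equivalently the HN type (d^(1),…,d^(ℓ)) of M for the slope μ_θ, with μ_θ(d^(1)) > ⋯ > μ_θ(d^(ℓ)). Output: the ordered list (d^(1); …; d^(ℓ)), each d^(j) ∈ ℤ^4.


Interval decomposition of M: I[1,1], I[1,4], I[2,2], I[2,4].
HN type (ℓ=3): μ^(1)=2; μ^(2)=0; μ^(3)=-1

((0, 1, 0, 0); (0, 2, 2, 2); (2, 0, 0, 0))


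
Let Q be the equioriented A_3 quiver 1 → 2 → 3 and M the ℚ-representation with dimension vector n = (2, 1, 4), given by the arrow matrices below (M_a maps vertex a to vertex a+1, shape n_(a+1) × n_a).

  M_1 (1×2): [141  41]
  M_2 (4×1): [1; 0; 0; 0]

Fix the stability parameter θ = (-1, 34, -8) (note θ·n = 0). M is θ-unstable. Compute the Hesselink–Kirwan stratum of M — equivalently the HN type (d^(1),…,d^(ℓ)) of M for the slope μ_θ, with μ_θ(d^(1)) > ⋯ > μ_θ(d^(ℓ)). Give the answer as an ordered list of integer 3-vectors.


Barcode: M ≅ I[1,1], I[1,3], I[3,3]^3. HN layers by μ_θ (3 steps, strictly decreasing):
  μ^(1)=13; μ^(2)=-1; μ^(3)=-8

((0, 1, 1); (2, 0, 0); (0, 0, 3))


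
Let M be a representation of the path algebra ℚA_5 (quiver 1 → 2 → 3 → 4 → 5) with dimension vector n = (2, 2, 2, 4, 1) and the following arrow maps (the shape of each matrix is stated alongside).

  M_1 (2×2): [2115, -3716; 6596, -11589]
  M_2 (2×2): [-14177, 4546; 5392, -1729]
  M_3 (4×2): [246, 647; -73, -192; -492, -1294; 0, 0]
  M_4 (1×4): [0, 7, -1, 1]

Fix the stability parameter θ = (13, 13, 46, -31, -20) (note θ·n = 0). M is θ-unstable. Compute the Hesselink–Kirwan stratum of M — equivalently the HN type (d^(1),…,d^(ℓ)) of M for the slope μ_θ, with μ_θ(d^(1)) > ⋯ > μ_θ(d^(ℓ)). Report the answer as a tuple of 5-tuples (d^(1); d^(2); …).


Interval decomposition of M: I[1,4], I[1,5], I[4,4]^2.
HN type (ℓ=3): μ^(1)=41/4; μ^(2)=21/5; μ^(3)=-31

((1, 1, 1, 1, 0); (1, 1, 1, 1, 1); (0, 0, 0, 2, 0))


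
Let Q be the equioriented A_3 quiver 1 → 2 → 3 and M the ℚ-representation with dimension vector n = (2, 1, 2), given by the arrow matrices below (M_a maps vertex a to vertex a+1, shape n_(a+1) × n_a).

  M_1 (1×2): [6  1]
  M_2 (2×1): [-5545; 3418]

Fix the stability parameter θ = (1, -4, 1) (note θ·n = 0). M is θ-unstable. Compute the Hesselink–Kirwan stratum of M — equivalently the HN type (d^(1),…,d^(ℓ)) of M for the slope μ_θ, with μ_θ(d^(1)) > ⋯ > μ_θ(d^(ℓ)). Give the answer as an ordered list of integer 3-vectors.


Interval decomposition of M: I[1,1], I[1,3], I[3,3].
HN type (ℓ=2): μ^(1)=1; μ^(2)=-3/2

((1, 0, 2); (1, 1, 0))


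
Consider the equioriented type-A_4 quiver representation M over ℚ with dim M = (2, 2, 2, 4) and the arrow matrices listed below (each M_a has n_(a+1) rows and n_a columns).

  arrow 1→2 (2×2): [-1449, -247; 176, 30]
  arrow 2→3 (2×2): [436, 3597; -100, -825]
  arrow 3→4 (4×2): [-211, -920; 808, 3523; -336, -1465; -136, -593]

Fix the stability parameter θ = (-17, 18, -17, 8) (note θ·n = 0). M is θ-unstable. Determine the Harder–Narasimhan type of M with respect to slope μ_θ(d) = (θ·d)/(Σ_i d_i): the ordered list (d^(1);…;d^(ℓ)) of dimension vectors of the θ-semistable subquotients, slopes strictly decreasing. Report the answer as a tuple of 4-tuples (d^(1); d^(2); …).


Barcode: M ≅ I[1,2], I[1,4], I[3,4], I[4,4]^2. HN layers by μ_θ (4 steps, strictly decreasing):
  μ^(1)=18; μ^(2)=8; μ^(3)=1/2; μ^(4)=-17

((0, 1, 0, 0); (0, 0, 0, 4); (0, 1, 1, 0); (2, 0, 1, 0))


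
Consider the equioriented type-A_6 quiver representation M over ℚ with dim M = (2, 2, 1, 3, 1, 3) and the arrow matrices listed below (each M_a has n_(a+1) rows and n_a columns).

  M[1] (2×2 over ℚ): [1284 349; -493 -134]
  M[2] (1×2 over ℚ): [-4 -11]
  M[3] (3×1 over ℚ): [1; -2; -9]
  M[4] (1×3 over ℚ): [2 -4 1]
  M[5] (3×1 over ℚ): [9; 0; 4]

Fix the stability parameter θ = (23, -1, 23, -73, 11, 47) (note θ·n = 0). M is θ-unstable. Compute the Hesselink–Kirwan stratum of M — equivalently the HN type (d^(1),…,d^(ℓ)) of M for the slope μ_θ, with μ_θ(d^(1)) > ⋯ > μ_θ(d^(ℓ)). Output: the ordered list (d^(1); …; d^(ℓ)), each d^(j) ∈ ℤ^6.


Barcode: M ≅ I[1,2], I[1,6], I[4,4]^2, I[6,6]^2. HN layers by μ_θ (4 steps, strictly decreasing):
  μ^(1)=47; μ^(2)=11; μ^(3)=-7; μ^(4)=-73

((0, 0, 0, 0, 0, 3); (1, 1, 0, 0, 1, 0); (1, 1, 1, 1, 0, 0); (0, 0, 0, 2, 0, 0))


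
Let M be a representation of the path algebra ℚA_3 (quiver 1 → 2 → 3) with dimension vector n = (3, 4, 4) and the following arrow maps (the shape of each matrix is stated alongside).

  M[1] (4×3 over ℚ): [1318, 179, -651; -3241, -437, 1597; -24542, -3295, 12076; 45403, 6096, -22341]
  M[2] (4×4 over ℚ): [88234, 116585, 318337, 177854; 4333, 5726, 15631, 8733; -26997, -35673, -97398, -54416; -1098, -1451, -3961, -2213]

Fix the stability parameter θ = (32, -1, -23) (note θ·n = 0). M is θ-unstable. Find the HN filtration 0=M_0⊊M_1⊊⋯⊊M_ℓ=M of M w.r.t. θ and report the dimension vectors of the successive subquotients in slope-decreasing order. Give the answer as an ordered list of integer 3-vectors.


Via rank(M_{q-1}∘⋯∘M_p): M ≅ I[1,2], I[1,3]^2, I[2,3], I[3,3].
μ_θ-semistable layers: μ^(1)=31/2; μ^(2)=8/3; μ^(3)=-12; μ^(4)=-23

((1, 1, 0); (2, 2, 2); (0, 1, 1); (0, 0, 1))


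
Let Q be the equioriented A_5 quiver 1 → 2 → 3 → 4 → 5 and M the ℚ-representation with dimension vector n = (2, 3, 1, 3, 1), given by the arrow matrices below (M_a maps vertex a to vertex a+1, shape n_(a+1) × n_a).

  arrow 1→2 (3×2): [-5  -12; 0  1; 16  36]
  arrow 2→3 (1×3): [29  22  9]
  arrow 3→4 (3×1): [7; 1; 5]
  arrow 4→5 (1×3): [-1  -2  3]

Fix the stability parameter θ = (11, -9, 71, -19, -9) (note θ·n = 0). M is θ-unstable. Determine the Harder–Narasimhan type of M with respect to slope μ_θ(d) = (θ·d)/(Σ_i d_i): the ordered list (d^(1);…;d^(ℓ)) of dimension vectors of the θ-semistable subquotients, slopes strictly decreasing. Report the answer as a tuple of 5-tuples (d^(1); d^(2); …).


Barcode: M ≅ I[1,2], I[1,5], I[2,2], I[4,4]^2. HN layers by μ_θ (4 steps, strictly decreasing):
  μ^(1)=43/3; μ^(2)=1; μ^(3)=-9; μ^(4)=-19

((0, 0, 1, 1, 1); (2, 2, 0, 0, 0); (0, 1, 0, 0, 0); (0, 0, 0, 2, 0))


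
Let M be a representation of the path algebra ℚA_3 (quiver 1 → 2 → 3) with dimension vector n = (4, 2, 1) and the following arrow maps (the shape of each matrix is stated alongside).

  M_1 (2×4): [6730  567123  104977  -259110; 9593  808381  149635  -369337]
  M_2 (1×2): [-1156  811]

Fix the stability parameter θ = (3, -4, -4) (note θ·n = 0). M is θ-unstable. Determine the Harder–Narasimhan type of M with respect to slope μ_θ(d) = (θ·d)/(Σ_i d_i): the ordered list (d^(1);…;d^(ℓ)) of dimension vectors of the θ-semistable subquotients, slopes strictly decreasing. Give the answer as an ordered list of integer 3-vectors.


Interval decomposition of M: I[1,1]^2, I[1,2], I[1,3].
HN type (ℓ=3): μ^(1)=3; μ^(2)=-1/2; μ^(3)=-5/3

((2, 0, 0); (1, 1, 0); (1, 1, 1))


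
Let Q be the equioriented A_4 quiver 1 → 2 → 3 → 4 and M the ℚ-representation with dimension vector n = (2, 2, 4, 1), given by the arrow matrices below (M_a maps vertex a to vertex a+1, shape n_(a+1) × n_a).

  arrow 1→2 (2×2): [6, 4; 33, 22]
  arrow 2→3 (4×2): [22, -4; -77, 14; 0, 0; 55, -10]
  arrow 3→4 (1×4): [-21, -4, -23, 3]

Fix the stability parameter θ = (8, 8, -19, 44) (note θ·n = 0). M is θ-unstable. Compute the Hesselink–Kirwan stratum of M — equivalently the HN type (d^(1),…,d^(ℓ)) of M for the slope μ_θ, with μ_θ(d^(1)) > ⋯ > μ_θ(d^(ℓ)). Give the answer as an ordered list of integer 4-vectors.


Interval decomposition of M: I[1,1], I[1,2], I[2,4], I[3,3]^3.
HN type (ℓ=4): μ^(1)=44; μ^(2)=8; μ^(3)=-11/2; μ^(4)=-19

((0, 0, 0, 1); (2, 1, 0, 0); (0, 1, 1, 0); (0, 0, 3, 0))


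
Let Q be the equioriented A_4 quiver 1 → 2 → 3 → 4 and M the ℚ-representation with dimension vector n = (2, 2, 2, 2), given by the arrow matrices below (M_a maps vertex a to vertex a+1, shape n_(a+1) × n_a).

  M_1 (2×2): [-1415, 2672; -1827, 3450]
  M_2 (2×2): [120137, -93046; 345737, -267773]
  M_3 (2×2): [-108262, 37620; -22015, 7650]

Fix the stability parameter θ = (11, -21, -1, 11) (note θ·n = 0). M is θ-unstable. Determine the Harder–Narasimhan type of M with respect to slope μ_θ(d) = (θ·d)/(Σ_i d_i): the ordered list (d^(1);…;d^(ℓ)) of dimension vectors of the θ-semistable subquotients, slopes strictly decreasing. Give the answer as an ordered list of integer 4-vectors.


Interval decomposition of M: I[1,3], I[1,4], I[4,4].
HN type (ℓ=3): μ^(1)=11; μ^(2)=-1; μ^(3)=-5

((0, 0, 0, 2); (0, 0, 2, 0); (2, 2, 0, 0))


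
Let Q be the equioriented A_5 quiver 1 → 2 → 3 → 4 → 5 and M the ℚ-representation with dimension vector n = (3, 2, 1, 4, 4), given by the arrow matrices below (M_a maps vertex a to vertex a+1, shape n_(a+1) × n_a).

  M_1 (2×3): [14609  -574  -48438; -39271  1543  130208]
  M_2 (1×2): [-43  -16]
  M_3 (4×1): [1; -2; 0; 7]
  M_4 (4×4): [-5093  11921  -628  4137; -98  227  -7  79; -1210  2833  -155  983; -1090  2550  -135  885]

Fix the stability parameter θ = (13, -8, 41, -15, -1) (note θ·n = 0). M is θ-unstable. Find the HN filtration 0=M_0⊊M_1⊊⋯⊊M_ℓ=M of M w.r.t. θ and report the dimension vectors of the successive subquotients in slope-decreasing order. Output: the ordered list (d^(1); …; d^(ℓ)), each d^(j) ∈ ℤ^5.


Via rank(M_{q-1}∘⋯∘M_p): M ≅ I[1,1], I[1,2], I[1,5], I[4,4], I[4,5]^2, I[5,5].
μ_θ-semistable layers: μ^(1)=13; μ^(2)=25/3; μ^(3)=5/2; μ^(4)=-1; μ^(5)=-15

((1, 0, 0, 0, 0); (0, 0, 1, 1, 1); (2, 2, 0, 0, 0); (0, 0, 0, 0, 3); (0, 0, 0, 3, 0))


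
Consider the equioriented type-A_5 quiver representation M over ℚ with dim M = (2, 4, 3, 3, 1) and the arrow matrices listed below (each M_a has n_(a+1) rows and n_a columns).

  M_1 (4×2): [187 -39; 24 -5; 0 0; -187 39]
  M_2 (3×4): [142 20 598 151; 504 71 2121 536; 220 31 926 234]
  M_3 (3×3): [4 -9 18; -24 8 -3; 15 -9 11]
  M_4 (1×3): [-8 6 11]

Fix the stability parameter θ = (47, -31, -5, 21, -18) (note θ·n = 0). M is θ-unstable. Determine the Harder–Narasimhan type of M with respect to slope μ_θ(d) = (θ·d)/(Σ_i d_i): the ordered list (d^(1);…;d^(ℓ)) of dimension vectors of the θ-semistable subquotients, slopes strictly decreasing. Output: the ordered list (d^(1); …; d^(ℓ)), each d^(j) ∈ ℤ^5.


Interval decomposition of M: I[1,4], I[1,5], I[2,2], I[2,4].
HN type (ℓ=5): μ^(1)=21; μ^(2)=11/3; μ^(3)=14/5; μ^(4)=-5; μ^(5)=-31

((0, 0, 0, 2, 0); (1, 1, 1, 0, 0); (1, 1, 1, 1, 1); (0, 0, 1, 0, 0); (0, 2, 0, 0, 0))


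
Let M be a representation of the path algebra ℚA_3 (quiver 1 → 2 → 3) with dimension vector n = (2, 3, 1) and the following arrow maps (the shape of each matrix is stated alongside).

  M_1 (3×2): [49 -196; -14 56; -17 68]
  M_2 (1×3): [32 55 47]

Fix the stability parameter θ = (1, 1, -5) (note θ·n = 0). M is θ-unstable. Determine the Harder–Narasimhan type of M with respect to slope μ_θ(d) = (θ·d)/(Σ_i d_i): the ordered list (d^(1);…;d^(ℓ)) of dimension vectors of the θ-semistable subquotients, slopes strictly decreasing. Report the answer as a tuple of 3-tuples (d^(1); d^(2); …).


Via rank(M_{q-1}∘⋯∘M_p): M ≅ I[1,1], I[1,3], I[2,2]^2.
μ_θ-semistable layers: μ^(1)=1; μ^(2)=-1

((1, 2, 0); (1, 1, 1))


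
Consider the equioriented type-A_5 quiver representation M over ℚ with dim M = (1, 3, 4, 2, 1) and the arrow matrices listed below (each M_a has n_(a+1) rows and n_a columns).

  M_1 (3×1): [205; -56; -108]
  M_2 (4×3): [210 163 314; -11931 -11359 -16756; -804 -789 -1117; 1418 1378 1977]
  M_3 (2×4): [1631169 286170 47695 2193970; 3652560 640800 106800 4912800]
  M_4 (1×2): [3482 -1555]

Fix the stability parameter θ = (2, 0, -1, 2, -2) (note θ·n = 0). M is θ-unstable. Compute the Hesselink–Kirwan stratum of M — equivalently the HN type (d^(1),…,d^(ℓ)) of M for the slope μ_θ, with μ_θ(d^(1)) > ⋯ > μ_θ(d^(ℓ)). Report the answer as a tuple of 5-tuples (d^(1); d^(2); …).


Interval decomposition of M: I[1,3], I[2,3], I[2,5], I[3,3], I[4,4].
HN type (ℓ=5): μ^(1)=2; μ^(2)=1/3; μ^(3)=0; μ^(4)=-1/2; μ^(5)=-1

((0, 0, 0, 1, 0); (1, 1, 1, 0, 0); (0, 0, 0, 1, 1); (0, 2, 2, 0, 0); (0, 0, 1, 0, 0))


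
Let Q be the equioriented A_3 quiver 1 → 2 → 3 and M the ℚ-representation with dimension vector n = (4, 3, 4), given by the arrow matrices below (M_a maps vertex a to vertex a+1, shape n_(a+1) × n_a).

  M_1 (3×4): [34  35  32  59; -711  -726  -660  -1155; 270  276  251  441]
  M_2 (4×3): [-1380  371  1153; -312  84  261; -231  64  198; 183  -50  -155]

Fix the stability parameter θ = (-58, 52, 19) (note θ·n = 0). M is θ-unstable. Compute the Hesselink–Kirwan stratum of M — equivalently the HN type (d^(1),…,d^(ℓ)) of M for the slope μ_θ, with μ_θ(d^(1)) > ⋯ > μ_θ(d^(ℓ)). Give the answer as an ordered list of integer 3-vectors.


Via rank(M_{q-1}∘⋯∘M_p): M ≅ I[1,1], I[1,3]^3, I[3,3].
μ_θ-semistable layers: μ^(1)=71/2; μ^(2)=19; μ^(3)=-58

((0, 3, 3); (0, 0, 1); (4, 0, 0))


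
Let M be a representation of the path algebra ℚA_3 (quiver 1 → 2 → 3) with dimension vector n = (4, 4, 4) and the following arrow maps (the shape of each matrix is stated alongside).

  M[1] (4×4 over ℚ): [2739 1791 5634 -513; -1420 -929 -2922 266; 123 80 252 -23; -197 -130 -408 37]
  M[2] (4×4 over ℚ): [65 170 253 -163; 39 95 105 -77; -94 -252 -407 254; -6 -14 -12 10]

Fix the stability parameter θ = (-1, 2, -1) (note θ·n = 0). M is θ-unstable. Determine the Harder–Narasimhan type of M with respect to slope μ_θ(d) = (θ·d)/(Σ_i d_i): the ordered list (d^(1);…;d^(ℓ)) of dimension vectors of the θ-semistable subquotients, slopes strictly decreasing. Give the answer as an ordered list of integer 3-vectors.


Interval decomposition of M: I[1,1]^2, I[1,3]^2, I[2,2], I[2,3], I[3,3].
HN type (ℓ=3): μ^(1)=2; μ^(2)=1/2; μ^(3)=-1

((0, 1, 0); (0, 3, 3); (4, 0, 1))


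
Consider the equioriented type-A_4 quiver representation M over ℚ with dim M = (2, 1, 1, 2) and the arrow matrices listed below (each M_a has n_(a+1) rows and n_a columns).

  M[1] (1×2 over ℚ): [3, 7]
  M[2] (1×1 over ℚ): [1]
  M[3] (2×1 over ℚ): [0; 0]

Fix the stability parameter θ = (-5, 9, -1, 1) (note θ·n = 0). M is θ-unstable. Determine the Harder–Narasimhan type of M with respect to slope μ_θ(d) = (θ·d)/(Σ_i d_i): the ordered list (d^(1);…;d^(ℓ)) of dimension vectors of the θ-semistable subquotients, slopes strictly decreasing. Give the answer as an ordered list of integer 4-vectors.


Via rank(M_{q-1}∘⋯∘M_p): M ≅ I[1,1], I[1,3], I[4,4]^2.
μ_θ-semistable layers: μ^(1)=4; μ^(2)=1; μ^(3)=-5

((0, 1, 1, 0); (0, 0, 0, 2); (2, 0, 0, 0))


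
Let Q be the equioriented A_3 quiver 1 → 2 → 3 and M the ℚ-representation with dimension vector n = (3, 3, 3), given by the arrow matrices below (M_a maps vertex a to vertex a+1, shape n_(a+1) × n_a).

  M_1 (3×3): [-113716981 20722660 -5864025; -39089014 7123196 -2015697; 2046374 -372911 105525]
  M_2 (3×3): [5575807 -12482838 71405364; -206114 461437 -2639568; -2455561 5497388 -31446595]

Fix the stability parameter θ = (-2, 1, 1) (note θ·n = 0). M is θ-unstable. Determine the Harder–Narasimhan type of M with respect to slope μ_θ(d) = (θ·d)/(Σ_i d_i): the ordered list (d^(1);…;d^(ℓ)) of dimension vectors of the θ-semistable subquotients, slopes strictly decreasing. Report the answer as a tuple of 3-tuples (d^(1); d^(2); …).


Interval decomposition of M: I[1,3]^3.
HN type (ℓ=2): μ^(1)=1; μ^(2)=-2

((0, 3, 3); (3, 0, 0))


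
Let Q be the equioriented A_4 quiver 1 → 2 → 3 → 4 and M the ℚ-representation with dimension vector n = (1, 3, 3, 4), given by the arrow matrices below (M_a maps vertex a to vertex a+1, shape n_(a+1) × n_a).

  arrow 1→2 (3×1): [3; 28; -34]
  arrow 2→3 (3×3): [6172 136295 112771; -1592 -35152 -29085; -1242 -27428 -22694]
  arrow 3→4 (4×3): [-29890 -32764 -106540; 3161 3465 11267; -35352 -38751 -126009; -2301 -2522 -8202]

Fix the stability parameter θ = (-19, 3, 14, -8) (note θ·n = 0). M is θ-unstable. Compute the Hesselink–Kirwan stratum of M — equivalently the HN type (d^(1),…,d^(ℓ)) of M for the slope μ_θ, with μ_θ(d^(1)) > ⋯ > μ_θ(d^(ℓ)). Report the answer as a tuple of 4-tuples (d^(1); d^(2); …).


Interval decomposition of M: I[1,4], I[2,3], I[2,4], I[4,4]^2.
HN type (ℓ=4): μ^(1)=14; μ^(2)=3; μ^(3)=-8; μ^(4)=-19

((0, 0, 1, 0); (0, 3, 2, 2); (0, 0, 0, 2); (1, 0, 0, 0))


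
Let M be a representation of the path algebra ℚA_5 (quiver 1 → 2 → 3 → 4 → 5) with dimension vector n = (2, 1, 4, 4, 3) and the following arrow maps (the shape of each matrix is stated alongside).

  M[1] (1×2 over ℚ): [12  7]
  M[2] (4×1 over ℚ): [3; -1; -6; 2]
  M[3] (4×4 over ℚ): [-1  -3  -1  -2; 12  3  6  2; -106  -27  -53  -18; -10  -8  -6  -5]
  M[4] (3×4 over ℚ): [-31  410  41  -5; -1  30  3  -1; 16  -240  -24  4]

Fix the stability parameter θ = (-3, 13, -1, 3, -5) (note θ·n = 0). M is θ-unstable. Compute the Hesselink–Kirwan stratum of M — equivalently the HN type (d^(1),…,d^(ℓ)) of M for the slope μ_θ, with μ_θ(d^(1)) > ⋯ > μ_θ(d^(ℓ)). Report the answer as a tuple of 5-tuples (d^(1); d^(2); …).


Via rank(M_{q-1}∘⋯∘M_p): M ≅ I[1,1], I[1,5], I[3,4]^2, I[3,5], I[5,5].
μ_θ-semistable layers: μ^(1)=3; μ^(2)=5/2; μ^(3)=-1; μ^(4)=-3; μ^(5)=-5

((0, 0, 0, 2, 0); (0, 1, 1, 1, 1); (0, 0, 3, 1, 1); (2, 0, 0, 0, 0); (0, 0, 0, 0, 1))


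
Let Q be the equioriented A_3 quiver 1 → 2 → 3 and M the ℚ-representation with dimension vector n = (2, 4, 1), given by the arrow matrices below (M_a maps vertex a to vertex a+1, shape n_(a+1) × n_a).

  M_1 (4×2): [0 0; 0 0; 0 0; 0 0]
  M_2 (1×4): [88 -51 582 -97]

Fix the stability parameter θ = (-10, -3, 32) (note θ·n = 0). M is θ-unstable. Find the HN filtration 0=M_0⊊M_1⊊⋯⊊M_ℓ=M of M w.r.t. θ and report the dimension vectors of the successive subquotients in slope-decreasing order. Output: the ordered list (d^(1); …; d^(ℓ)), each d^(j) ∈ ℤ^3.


Via rank(M_{q-1}∘⋯∘M_p): M ≅ I[1,1]^2, I[2,2]^3, I[2,3].
μ_θ-semistable layers: μ^(1)=32; μ^(2)=-3; μ^(3)=-10

((0, 0, 1); (0, 4, 0); (2, 0, 0))


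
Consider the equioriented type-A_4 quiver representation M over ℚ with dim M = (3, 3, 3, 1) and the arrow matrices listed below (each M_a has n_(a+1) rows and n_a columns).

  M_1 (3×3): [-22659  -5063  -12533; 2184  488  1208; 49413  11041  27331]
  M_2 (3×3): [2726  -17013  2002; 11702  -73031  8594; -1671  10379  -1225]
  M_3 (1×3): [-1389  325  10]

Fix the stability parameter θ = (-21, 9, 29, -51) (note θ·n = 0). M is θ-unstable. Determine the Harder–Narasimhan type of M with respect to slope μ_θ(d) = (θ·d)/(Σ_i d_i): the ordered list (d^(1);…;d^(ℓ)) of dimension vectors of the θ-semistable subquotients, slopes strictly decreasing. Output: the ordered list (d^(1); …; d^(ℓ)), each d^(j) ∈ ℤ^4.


Interval decomposition of M: I[1,1]^2, I[1,2], I[2,3], I[2,4], I[3,3].
HN type (ℓ=4): μ^(1)=29; μ^(2)=9; μ^(3)=-13/3; μ^(4)=-21

((0, 0, 2, 0); (0, 2, 0, 0); (0, 1, 1, 1); (3, 0, 0, 0))


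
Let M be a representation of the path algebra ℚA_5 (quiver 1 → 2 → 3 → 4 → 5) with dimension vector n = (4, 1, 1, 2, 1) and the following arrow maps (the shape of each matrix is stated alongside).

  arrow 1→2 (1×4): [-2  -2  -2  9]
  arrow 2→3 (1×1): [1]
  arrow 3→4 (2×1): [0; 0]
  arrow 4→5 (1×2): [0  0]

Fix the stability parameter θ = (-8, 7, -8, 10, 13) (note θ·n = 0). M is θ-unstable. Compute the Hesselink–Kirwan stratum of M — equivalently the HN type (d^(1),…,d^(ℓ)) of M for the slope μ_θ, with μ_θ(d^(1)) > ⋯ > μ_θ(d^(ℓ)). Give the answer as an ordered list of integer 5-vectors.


Interval decomposition of M: I[1,1]^3, I[1,3], I[4,4]^2, I[5,5].
HN type (ℓ=4): μ^(1)=13; μ^(2)=10; μ^(3)=-1/2; μ^(4)=-8

((0, 0, 0, 0, 1); (0, 0, 0, 2, 0); (0, 1, 1, 0, 0); (4, 0, 0, 0, 0))


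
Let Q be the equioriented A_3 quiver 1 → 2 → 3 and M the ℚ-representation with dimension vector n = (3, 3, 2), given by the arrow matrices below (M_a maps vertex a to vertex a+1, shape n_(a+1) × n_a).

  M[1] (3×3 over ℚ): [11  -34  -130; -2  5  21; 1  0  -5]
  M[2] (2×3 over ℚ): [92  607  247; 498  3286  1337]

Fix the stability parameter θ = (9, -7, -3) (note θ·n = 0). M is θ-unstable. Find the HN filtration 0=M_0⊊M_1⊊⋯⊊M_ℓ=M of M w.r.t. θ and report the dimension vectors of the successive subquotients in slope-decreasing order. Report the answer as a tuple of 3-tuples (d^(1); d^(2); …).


Interval decomposition of M: I[1,2], I[1,3]^2.
HN type (ℓ=2): μ^(1)=1; μ^(2)=-1/3

((1, 1, 0); (2, 2, 2))


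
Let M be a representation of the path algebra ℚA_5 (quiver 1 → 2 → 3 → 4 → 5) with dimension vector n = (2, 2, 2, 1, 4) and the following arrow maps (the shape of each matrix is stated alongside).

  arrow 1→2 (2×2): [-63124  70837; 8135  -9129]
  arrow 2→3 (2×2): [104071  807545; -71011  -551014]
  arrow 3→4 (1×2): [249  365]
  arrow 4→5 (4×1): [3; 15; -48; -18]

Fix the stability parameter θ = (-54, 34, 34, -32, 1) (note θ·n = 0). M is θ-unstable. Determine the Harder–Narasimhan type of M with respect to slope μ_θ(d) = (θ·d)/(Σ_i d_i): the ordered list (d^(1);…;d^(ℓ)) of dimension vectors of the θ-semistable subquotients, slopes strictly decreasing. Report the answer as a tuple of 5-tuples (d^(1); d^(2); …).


Interval decomposition of M: I[1,3], I[1,5], I[5,5]^3.
HN type (ℓ=4): μ^(1)=34; μ^(2)=37/4; μ^(3)=1; μ^(4)=-54

((0, 1, 1, 0, 0); (0, 1, 1, 1, 1); (0, 0, 0, 0, 3); (2, 0, 0, 0, 0))


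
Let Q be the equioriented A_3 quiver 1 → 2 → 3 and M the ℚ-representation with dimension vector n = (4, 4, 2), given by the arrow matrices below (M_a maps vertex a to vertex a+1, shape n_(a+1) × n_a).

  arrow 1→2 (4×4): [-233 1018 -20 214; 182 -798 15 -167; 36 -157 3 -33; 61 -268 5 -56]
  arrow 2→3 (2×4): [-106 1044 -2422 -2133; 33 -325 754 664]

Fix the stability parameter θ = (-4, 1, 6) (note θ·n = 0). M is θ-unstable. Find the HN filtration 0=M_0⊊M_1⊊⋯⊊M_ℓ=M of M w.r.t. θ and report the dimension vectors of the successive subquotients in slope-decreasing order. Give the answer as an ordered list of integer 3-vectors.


Interval decomposition of M: I[1,2]^2, I[1,3]^2.
HN type (ℓ=3): μ^(1)=6; μ^(2)=1; μ^(3)=-4

((0, 0, 2); (0, 4, 0); (4, 0, 0))


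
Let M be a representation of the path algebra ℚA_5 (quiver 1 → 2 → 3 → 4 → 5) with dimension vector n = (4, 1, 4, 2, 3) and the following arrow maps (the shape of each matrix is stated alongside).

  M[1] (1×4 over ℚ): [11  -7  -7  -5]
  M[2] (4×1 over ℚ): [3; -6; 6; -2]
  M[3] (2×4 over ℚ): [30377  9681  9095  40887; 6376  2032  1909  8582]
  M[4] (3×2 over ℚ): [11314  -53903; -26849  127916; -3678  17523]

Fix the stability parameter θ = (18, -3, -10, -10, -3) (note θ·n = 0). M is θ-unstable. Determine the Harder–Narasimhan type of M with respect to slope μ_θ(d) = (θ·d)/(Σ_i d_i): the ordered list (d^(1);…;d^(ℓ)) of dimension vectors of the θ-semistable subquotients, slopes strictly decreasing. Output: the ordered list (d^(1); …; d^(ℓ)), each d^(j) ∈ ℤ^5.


Via rank(M_{q-1}∘⋯∘M_p): M ≅ I[1,1]^3, I[1,5], I[3,3]^2, I[3,5], I[5,5].
μ_θ-semistable layers: μ^(1)=18; μ^(2)=-8/5; μ^(3)=-3; μ^(4)=-10

((3, 0, 0, 0, 0); (1, 1, 1, 1, 1); (0, 0, 0, 0, 2); (0, 0, 3, 1, 0))


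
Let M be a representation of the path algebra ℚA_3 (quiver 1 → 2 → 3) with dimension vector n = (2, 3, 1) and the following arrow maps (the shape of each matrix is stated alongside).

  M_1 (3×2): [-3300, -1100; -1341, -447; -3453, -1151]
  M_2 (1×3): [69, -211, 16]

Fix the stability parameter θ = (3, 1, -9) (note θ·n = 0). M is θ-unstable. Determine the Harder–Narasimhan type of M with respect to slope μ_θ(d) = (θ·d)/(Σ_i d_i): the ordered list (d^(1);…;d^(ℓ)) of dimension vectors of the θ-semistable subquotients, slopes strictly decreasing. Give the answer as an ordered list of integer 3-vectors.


Via rank(M_{q-1}∘⋯∘M_p): M ≅ I[1,1], I[1,3], I[2,2]^2.
μ_θ-semistable layers: μ^(1)=3; μ^(2)=1; μ^(3)=-5/3

((1, 0, 0); (0, 2, 0); (1, 1, 1))
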